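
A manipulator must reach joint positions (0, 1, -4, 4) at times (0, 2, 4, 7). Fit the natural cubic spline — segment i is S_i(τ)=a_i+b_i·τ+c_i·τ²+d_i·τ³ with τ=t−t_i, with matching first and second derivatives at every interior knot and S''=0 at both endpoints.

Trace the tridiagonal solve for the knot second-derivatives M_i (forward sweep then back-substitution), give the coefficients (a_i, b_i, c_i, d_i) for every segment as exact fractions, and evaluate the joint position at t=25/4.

Δ: Δ0=1/2, Δ1=-5/2, Δ2=8/3
row 1: diag=8, rhs=-18; c'=1/4, d'=-9/4
row 2: denom=10−2·1/4=19/2; d'=(31−2·-9/4)/(19/2)=71/19
back: M2=71/19
back: M1=-9/4−1/4·71/19=-121/38
M: M0=0, M1=-121/38, M2=71/19, M3=0
seg 0: a=0, c=M0/2=0, d=(M1−M0)/(6·2)=-121/456, b=Δ0−h0·(2M0+M1)/6=89/57
seg 1: a=1, c=M1/2=-121/76, d=(M2−M1)/(6·2)=263/456, b=Δ1−h1·(2M1+M2)/6=-185/114
seg 2: a=-4, c=M2/2=71/38, d=(M3−M2)/(6·3)=-71/342, b=Δ2−h2·(2M2+M3)/6=-61/57
t_q=25/4 → seg 2, τ=9/4; S=-4+-61/57·τ+71/38·τ²+-71/342·τ³=1669/2432

  seg 0: a=0 b=89/57 c=0 d=-121/456
  seg 1: a=1 b=-185/114 c=-121/76 d=263/456
  seg 2: a=-4 b=-61/57 c=71/38 d=-71/342
S(25/4) = 1669/2432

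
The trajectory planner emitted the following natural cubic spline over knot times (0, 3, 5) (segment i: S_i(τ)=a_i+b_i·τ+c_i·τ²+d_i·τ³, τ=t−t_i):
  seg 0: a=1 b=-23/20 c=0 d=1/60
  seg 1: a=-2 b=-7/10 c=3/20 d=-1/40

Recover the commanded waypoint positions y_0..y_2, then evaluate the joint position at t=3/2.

y_0=1 y_1=-2 y_2=-3
S(3/2) = -107/160

y_0 = S_0(0) = a_0 = 1
y_1 = S_1(0) = a_1 = -2
y_2 = S_1(2) = -3
t_q=3/2 is in segment 0 (τ=3/2); S_0(τ)=-107/160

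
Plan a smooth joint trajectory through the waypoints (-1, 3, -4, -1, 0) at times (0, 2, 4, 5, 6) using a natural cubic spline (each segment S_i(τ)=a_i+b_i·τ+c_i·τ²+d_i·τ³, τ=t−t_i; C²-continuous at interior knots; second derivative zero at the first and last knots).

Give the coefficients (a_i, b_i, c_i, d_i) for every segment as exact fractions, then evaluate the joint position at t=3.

Δ: Δ0=2, Δ1=-7/2, Δ2=3, Δ3=1
row 1: diag=8, rhs=-33; c'=1/4, d'=-33/8
row 2: denom=6−2·1/4=11/2; d'=(39−2·-33/8)/(11/2)=189/22
row 3: denom=4−1·2/11=42/11; d'=(-12−1·189/22)/(42/11)=-151/28
back: M3=-151/28
back: M2=189/22−2/11·-151/28=67/7
back: M1=-33/8−1/4·67/7=-365/56
M: M0=0, M1=-365/56, M2=67/7, M3=-151/28, M4=0
seg 0: a=-1, c=M0/2=0, d=(M1−M0)/(6·2)=-365/672, b=Δ0−h0·(2M0+M1)/6=701/168
seg 1: a=3, c=M1/2=-365/112, d=(M2−M1)/(6·2)=901/672, b=Δ1−h1·(2M1+M2)/6=-197/84
seg 2: a=-4, c=M2/2=67/14, d=(M3−M2)/(6·1)=-419/168, b=Δ2−h2·(2M2+M3)/6=17/24
seg 3: a=-1, c=M3/2=-151/56, d=(M4−M3)/(6·1)=151/168, b=Δ3−h3·(2M3+M4)/6=235/84
t_q=3 → seg 1, τ=1; S=3+-197/84·τ+-365/112·τ²+901/672·τ³=-283/224

  seg 0: a=-1 b=701/168 c=0 d=-365/672
  seg 1: a=3 b=-197/84 c=-365/112 d=901/672
  seg 2: a=-4 b=17/24 c=67/14 d=-419/168
  seg 3: a=-1 b=235/84 c=-151/56 d=151/168
S(3) = -283/224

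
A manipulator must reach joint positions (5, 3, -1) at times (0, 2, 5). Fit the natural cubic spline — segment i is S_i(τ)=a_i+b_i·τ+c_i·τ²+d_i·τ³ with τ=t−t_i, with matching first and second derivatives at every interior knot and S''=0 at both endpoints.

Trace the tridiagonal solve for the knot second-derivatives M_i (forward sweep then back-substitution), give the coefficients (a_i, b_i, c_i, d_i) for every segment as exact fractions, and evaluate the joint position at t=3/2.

  seg 0: a=5 b=-14/15 c=0 d=-1/60
  seg 1: a=3 b=-17/15 c=-1/10 d=1/90
S(3/2) = 567/160

Δ: Δ0=-1, Δ1=-4/3
row 1: diag=10, rhs=-2; c'=3/10, d'=-1/5
back: M1=-1/5
M: M0=0, M1=-1/5, M2=0
seg 0: a=5, c=M0/2=0, d=(M1−M0)/(6·2)=-1/60, b=Δ0−h0·(2M0+M1)/6=-14/15
seg 1: a=3, c=M1/2=-1/10, d=(M2−M1)/(6·3)=1/90, b=Δ1−h1·(2M1+M2)/6=-17/15
t_q=3/2 → seg 0, τ=3/2; S=5+-14/15·τ+0·τ²+-1/60·τ³=567/160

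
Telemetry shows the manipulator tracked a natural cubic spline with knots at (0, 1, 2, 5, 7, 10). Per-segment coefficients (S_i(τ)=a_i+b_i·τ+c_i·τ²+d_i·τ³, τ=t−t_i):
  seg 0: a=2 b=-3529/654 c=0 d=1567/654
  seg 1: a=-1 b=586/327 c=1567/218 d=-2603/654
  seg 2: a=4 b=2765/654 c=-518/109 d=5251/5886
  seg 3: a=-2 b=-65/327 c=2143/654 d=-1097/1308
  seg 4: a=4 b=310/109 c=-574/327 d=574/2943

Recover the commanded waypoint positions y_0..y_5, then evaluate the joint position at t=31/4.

y_0 = S_0(0) = a_0 = 2
y_1 = S_1(0) = a_1 = -1
y_2 = S_2(0) = a_2 = 4
y_3 = S_3(0) = a_3 = -2
y_4 = S_4(0) = a_4 = 4
y_5 = S_4(3) = 2
t_q=31/4 is in segment 4 (τ=3/4); S_4(τ)=18235/3488

y_0=2 y_1=-1 y_2=4 y_3=-2 y_4=4 y_5=2
S(31/4) = 18235/3488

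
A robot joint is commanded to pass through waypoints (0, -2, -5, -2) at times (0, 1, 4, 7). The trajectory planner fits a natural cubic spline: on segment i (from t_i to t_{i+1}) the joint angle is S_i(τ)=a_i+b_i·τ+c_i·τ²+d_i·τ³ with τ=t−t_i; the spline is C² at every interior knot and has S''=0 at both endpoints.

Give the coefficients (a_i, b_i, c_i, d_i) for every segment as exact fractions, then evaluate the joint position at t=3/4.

Δ: Δ0=-2, Δ1=-1, Δ2=1
row 1: diag=8, rhs=6; c'=3/8, d'=3/4
row 2: denom=12−3·3/8=87/8; d'=(12−3·3/4)/(87/8)=26/29
back: M2=26/29
back: M1=3/4−3/8·26/29=12/29
M: M0=0, M1=12/29, M2=26/29, M3=0
seg 0: a=0, c=M0/2=0, d=(M1−M0)/(6·1)=2/29, b=Δ0−h0·(2M0+M1)/6=-60/29
seg 1: a=-2, c=M1/2=6/29, d=(M2−M1)/(6·3)=7/261, b=Δ1−h1·(2M1+M2)/6=-54/29
seg 2: a=-5, c=M2/2=13/29, d=(M3−M2)/(6·3)=-13/261, b=Δ2−h2·(2M2+M3)/6=3/29
t_q=3/4 → seg 0, τ=3/4; S=0+-60/29·τ+0·τ²+2/29·τ³=-1413/928

  seg 0: a=0 b=-60/29 c=0 d=2/29
  seg 1: a=-2 b=-54/29 c=6/29 d=7/261
  seg 2: a=-5 b=3/29 c=13/29 d=-13/261
S(3/4) = -1413/928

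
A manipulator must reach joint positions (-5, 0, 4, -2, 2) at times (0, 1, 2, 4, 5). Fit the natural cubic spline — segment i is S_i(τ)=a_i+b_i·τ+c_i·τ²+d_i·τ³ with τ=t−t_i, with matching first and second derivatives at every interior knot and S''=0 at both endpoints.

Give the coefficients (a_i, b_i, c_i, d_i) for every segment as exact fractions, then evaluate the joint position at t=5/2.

Δ: Δ0=5, Δ1=4, Δ2=-3, Δ3=4
row 1: diag=4, rhs=-6; c'=1/4, d'=-3/2
row 2: denom=6−1·1/4=23/4; d'=(-42−1·-3/2)/(23/4)=-162/23
row 3: denom=6−2·8/23=122/23; d'=(42−2·-162/23)/(122/23)=645/61
back: M3=645/61
back: M2=-162/23−8/23·645/61=-654/61
back: M1=-3/2−1/4·-654/61=72/61
M: M0=0, M1=72/61, M2=-654/61, M3=645/61, M4=0
seg 0: a=-5, c=M0/2=0, d=(M1−M0)/(6·1)=12/61, b=Δ0−h0·(2M0+M1)/6=293/61
seg 1: a=0, c=M1/2=36/61, d=(M2−M1)/(6·1)=-121/61, b=Δ1−h1·(2M1+M2)/6=329/61
seg 2: a=4, c=M2/2=-327/61, d=(M3−M2)/(6·2)=433/244, b=Δ2−h2·(2M2+M3)/6=38/61
seg 3: a=-2, c=M3/2=645/122, d=(M4−M3)/(6·1)=-215/122, b=Δ3−h3·(2M3+M4)/6=29/61
t_q=5/2 → seg 2, τ=1/2; S=4+38/61·τ+-327/61·τ²+433/244·τ³=6233/1952

  seg 0: a=-5 b=293/61 c=0 d=12/61
  seg 1: a=0 b=329/61 c=36/61 d=-121/61
  seg 2: a=4 b=38/61 c=-327/61 d=433/244
  seg 3: a=-2 b=29/61 c=645/122 d=-215/122
S(5/2) = 6233/1952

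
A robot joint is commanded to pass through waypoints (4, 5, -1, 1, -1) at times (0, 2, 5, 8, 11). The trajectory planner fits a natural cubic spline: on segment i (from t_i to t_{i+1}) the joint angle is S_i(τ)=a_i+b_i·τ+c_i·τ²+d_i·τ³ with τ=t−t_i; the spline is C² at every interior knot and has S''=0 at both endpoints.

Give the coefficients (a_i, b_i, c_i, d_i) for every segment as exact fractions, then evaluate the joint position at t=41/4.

Δ: Δ0=1/2, Δ1=-2, Δ2=2/3, Δ3=-2/3
row 1: diag=10, rhs=-15; c'=3/10, d'=-3/2
row 2: denom=12−3·3/10=111/10; d'=(16−3·-3/2)/(111/10)=205/111
row 3: denom=12−3·10/37=414/37; d'=(-8−3·205/111)/(414/37)=-167/138
back: M3=-167/138
back: M2=205/111−10/37·-167/138=50/23
back: M1=-3/2−3/10·50/23=-99/46
M: M0=0, M1=-99/46, M2=50/23, M3=-167/138, M4=0
seg 0: a=4, c=M0/2=0, d=(M1−M0)/(6·2)=-33/184, b=Δ0−h0·(2M0+M1)/6=28/23
seg 1: a=5, c=M1/2=-99/92, d=(M2−M1)/(6·3)=199/828, b=Δ1−h1·(2M1+M2)/6=-43/46
seg 2: a=-1, c=M2/2=25/23, d=(M3−M2)/(6·3)=-467/2484, b=Δ2−h2·(2M2+M3)/6=-83/92
seg 3: a=1, c=M3/2=-167/276, d=(M4−M3)/(6·3)=167/2484, b=Δ3−h3·(2M3+M4)/6=25/46
t_q=41/4 → seg 3, τ=9/4; S=1+25/46·τ+-167/276·τ²+167/2484·τ³=-439/5888

  seg 0: a=4 b=28/23 c=0 d=-33/184
  seg 1: a=5 b=-43/46 c=-99/92 d=199/828
  seg 2: a=-1 b=-83/92 c=25/23 d=-467/2484
  seg 3: a=1 b=25/46 c=-167/276 d=167/2484
S(41/4) = -439/5888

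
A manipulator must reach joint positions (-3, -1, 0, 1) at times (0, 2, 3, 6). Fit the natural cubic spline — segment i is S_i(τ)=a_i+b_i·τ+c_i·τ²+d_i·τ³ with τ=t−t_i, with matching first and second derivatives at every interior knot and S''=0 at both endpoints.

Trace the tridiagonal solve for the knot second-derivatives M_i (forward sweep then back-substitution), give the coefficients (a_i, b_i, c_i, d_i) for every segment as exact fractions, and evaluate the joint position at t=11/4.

Δ: Δ0=1, Δ1=1, Δ2=1/3
row 1: diag=6, rhs=0; c'=1/6, d'=0
row 2: denom=8−1·1/6=47/6; d'=(-4−1·0)/(47/6)=-24/47
back: M2=-24/47
back: M1=0−1/6·-24/47=4/47
M: M0=0, M1=4/47, M2=-24/47, M3=0
seg 0: a=-3, c=M0/2=0, d=(M1−M0)/(6·2)=1/141, b=Δ0−h0·(2M0+M1)/6=137/141
seg 1: a=-1, c=M1/2=2/47, d=(M2−M1)/(6·1)=-14/141, b=Δ1−h1·(2M1+M2)/6=149/141
seg 2: a=0, c=M2/2=-12/47, d=(M3−M2)/(6·3)=4/141, b=Δ2−h2·(2M2+M3)/6=119/141
t_q=11/4 → seg 1, τ=3/4; S=-1+149/141·τ+2/47·τ²+-14/141·τ³=-339/1504

  seg 0: a=-3 b=137/141 c=0 d=1/141
  seg 1: a=-1 b=149/141 c=2/47 d=-14/141
  seg 2: a=0 b=119/141 c=-12/47 d=4/141
S(11/4) = -339/1504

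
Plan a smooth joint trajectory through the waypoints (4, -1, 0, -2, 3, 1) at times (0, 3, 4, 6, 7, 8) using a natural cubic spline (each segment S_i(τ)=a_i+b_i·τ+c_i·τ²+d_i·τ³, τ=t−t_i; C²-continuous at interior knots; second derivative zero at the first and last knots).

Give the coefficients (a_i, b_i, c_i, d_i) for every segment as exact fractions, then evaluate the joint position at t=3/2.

Δ: Δ0=-5/3, Δ1=1, Δ2=-1, Δ3=5, Δ4=-2
row 1: diag=8, rhs=16; c'=1/8, d'=2
row 2: denom=6−1·1/8=47/8; d'=(-12−1·2)/(47/8)=-112/47
row 3: denom=6−2·16/47=250/47; d'=(36−2·-112/47)/(250/47)=958/125
row 4: denom=4−1·47/250=953/250; d'=(-42−1·958/125)/(953/250)=-12416/953
back: M4=-12416/953
back: M3=958/125−47/250·-12416/953=9638/953
back: M2=-112/47−16/47·9638/953=-5552/953
back: M1=2−1/8·-5552/953=2600/953
M: M0=0, M1=2600/953, M2=-5552/953, M3=9638/953, M4=-12416/953, M5=0
seg 0: a=4, c=M0/2=0, d=(M1−M0)/(6·3)=1300/8577, b=Δ0−h0·(2M0+M1)/6=-8665/2859
seg 1: a=-1, c=M1/2=1300/953, d=(M2−M1)/(6·1)=-4076/2859, b=Δ1−h1·(2M1+M2)/6=3035/2859
seg 2: a=0, c=M2/2=-2776/953, d=(M3−M2)/(6·2)=7595/5718, b=Δ2−h2·(2M2+M3)/6=-1393/2859
seg 3: a=-2, c=M3/2=4819/953, d=(M4−M3)/(6·1)=-11027/2859, b=Δ3−h3·(2M3+M4)/6=10865/2859
seg 4: a=3, c=M4/2=-6208/953, d=(M5−M4)/(6·1)=6208/2859, b=Δ4−h4·(2M4+M5)/6=6698/2859
t_q=3/2 → seg 0, τ=3/2; S=4+-8665/2859·τ+0·τ²+1300/8577·τ³=-33/953

  seg 0: a=4 b=-8665/2859 c=0 d=1300/8577
  seg 1: a=-1 b=3035/2859 c=1300/953 d=-4076/2859
  seg 2: a=0 b=-1393/2859 c=-2776/953 d=7595/5718
  seg 3: a=-2 b=10865/2859 c=4819/953 d=-11027/2859
  seg 4: a=3 b=6698/2859 c=-6208/953 d=6208/2859
S(3/2) = -33/953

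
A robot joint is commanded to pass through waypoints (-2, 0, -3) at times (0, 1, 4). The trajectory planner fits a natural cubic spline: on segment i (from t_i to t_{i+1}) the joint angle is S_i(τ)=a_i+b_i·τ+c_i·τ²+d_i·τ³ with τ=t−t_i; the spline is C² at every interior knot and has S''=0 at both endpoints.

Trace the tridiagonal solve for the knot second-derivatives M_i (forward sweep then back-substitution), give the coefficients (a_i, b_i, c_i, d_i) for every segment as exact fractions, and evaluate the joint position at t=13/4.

  seg 0: a=-2 b=19/8 c=0 d=-3/8
  seg 1: a=0 b=5/4 c=-9/8 d=1/8
S(13/4) = -747/512

Δ: Δ0=2, Δ1=-1
row 1: diag=8, rhs=-18; c'=3/8, d'=-9/4
back: M1=-9/4
M: M0=0, M1=-9/4, M2=0
seg 0: a=-2, c=M0/2=0, d=(M1−M0)/(6·1)=-3/8, b=Δ0−h0·(2M0+M1)/6=19/8
seg 1: a=0, c=M1/2=-9/8, d=(M2−M1)/(6·3)=1/8, b=Δ1−h1·(2M1+M2)/6=5/4
t_q=13/4 → seg 1, τ=9/4; S=0+5/4·τ+-9/8·τ²+1/8·τ³=-747/512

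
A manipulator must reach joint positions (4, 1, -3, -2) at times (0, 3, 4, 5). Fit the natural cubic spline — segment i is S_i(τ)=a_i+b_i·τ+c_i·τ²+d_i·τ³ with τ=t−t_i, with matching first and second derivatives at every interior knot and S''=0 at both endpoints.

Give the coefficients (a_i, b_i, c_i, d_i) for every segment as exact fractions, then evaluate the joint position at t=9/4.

Δ: Δ0=-1, Δ1=-4, Δ2=1
row 1: diag=8, rhs=-18; c'=1/8, d'=-9/4
row 2: denom=4−1·1/8=31/8; d'=(30−1·-9/4)/(31/8)=258/31
back: M2=258/31
back: M1=-9/4−1/8·258/31=-102/31
M: M0=0, M1=-102/31, M2=258/31, M3=0
seg 0: a=4, c=M0/2=0, d=(M1−M0)/(6·3)=-17/93, b=Δ0−h0·(2M0+M1)/6=20/31
seg 1: a=1, c=M1/2=-51/31, d=(M2−M1)/(6·1)=60/31, b=Δ1−h1·(2M1+M2)/6=-133/31
seg 2: a=-3, c=M2/2=129/31, d=(M3−M2)/(6·1)=-43/31, b=Δ2−h2·(2M2+M3)/6=-55/31
t_q=9/4 → seg 0, τ=9/4; S=4+20/31·τ+0·τ²+-17/93·τ³=6685/1984

  seg 0: a=4 b=20/31 c=0 d=-17/93
  seg 1: a=1 b=-133/31 c=-51/31 d=60/31
  seg 2: a=-3 b=-55/31 c=129/31 d=-43/31
S(9/4) = 6685/1984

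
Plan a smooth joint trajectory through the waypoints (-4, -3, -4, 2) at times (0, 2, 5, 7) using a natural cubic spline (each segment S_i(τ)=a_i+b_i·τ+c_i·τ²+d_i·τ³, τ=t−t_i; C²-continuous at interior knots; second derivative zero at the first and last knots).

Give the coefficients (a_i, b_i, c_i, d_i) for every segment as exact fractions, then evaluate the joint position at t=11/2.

  seg 0: a=-4 b=493/546 c=0 d=-55/546
  seg 1: a=-3 b=-167/546 c=-55/91 d=25/126
  seg 2: a=-4 b=389/273 c=215/182 d=-215/1092
S(11/2) = -1255/416

Δ: Δ0=1/2, Δ1=-1/3, Δ2=3
row 1: diag=10, rhs=-5; c'=3/10, d'=-1/2
row 2: denom=10−3·3/10=91/10; d'=(20−3·-1/2)/(91/10)=215/91
back: M2=215/91
back: M1=-1/2−3/10·215/91=-110/91
M: M0=0, M1=-110/91, M2=215/91, M3=0
seg 0: a=-4, c=M0/2=0, d=(M1−M0)/(6·2)=-55/546, b=Δ0−h0·(2M0+M1)/6=493/546
seg 1: a=-3, c=M1/2=-55/91, d=(M2−M1)/(6·3)=25/126, b=Δ1−h1·(2M1+M2)/6=-167/546
seg 2: a=-4, c=M2/2=215/182, d=(M3−M2)/(6·2)=-215/1092, b=Δ2−h2·(2M2+M3)/6=389/273
t_q=11/2 → seg 2, τ=1/2; S=-4+389/273·τ+215/182·τ²+-215/1092·τ³=-1255/416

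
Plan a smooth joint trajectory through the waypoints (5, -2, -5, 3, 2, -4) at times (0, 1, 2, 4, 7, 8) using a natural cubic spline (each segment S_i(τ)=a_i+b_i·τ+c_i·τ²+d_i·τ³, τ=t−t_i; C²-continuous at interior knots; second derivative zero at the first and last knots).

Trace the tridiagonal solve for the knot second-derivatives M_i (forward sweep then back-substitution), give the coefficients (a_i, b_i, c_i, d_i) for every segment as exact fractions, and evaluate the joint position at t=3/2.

Δ: Δ0=-7, Δ1=-3, Δ2=4, Δ3=-1/3, Δ4=-6
row 1: diag=4, rhs=24; c'=1/4, d'=6
row 2: denom=6−1·1/4=23/4; d'=(42−1·6)/(23/4)=144/23
row 3: denom=10−2·8/23=214/23; d'=(-26−2·144/23)/(214/23)=-443/107
row 4: denom=8−3·69/214=1505/214; d'=(-34−3·-443/107)/(1505/214)=-4618/1505
back: M4=-4618/1505
back: M3=-443/107−69/214·-4618/1505=-4742/1505
back: M2=144/23−8/23·-4742/1505=11072/1505
back: M1=6−1/4·11072/1505=6262/1505
M: M0=0, M1=6262/1505, M2=11072/1505, M3=-4742/1505, M4=-4618/1505, M5=0
seg 0: a=5, c=M0/2=0, d=(M1−M0)/(6·1)=3131/4515, b=Δ0−h0·(2M0+M1)/6=-34736/4515
seg 1: a=-2, c=M1/2=3131/1505, d=(M2−M1)/(6·1)=481/903, b=Δ1−h1·(2M1+M2)/6=-25343/4515
seg 2: a=-5, c=M2/2=5536/1505, d=(M3−M2)/(6·2)=-7907/9030, b=Δ2−h2·(2M2+M3)/6=94/645
seg 3: a=3, c=M3/2=-2371/1505, d=(M4−M3)/(6·3)=62/13545, b=Δ3−h3·(2M3+M4)/6=19648/4515
seg 4: a=2, c=M4/2=-2309/1505, d=(M5−M4)/(6·1)=2309/4515, b=Δ4−h4·(2M4+M5)/6=-22472/4515
t_q=3/2 → seg 1, τ=1/2; S=-2+-25343/4515·τ+3131/1505·τ²+481/903·τ³=-50807/12040

  seg 0: a=5 b=-34736/4515 c=0 d=3131/4515
  seg 1: a=-2 b=-25343/4515 c=3131/1505 d=481/903
  seg 2: a=-5 b=94/645 c=5536/1505 d=-7907/9030
  seg 3: a=3 b=19648/4515 c=-2371/1505 d=62/13545
  seg 4: a=2 b=-22472/4515 c=-2309/1505 d=2309/4515
S(3/2) = -50807/12040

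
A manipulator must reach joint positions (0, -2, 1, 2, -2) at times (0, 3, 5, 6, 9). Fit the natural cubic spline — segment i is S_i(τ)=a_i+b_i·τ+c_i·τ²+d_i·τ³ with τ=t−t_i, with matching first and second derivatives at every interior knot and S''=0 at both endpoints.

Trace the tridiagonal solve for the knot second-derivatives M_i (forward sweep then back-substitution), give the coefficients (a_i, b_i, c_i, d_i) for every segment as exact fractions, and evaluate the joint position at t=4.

Δ: Δ0=-2/3, Δ1=3/2, Δ2=1, Δ3=-4/3
row 1: diag=10, rhs=13; c'=1/5, d'=13/10
row 2: denom=6−2·1/5=28/5; d'=(-3−2·13/10)/(28/5)=-1
row 3: denom=8−1·5/28=219/28; d'=(-14−1·-1)/(219/28)=-364/219
back: M3=-364/219
back: M2=-1−5/28·-364/219=-154/219
back: M1=13/10−1/5·-154/219=631/438
M: M0=0, M1=631/438, M2=-154/219, M3=-364/219, M4=0
seg 0: a=0, c=M0/2=0, d=(M1−M0)/(6·3)=631/7884, b=Δ0−h0·(2M0+M1)/6=-405/292
seg 1: a=-2, c=M1/2=631/876, d=(M2−M1)/(6·2)=-313/1752, b=Δ1−h1·(2M1+M2)/6=113/146
seg 2: a=1, c=M2/2=-77/219, d=(M3−M2)/(6·1)=-35/219, b=Δ2−h2·(2M2+M3)/6=331/219
seg 3: a=2, c=M3/2=-182/219, d=(M4−M3)/(6·3)=182/1971, b=Δ3−h3·(2M3+M4)/6=24/73
t_q=4 → seg 1, τ=1; S=-2+113/146·τ+631/876·τ²+-313/1752·τ³=-1199/1752

  seg 0: a=0 b=-405/292 c=0 d=631/7884
  seg 1: a=-2 b=113/146 c=631/876 d=-313/1752
  seg 2: a=1 b=331/219 c=-77/219 d=-35/219
  seg 3: a=2 b=24/73 c=-182/219 d=182/1971
S(4) = -1199/1752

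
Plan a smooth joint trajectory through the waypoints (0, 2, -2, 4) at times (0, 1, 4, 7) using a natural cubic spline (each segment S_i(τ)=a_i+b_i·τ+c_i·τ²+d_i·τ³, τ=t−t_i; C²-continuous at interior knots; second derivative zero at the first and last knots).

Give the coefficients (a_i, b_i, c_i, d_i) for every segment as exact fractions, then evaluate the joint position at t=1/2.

Δ: Δ0=2, Δ1=-4/3, Δ2=2
row 1: diag=8, rhs=-20; c'=3/8, d'=-5/2
row 2: denom=12−3·3/8=87/8; d'=(20−3·-5/2)/(87/8)=220/87
back: M2=220/87
back: M1=-5/2−3/8·220/87=-100/29
M: M0=0, M1=-100/29, M2=220/87, M3=0
seg 0: a=0, c=M0/2=0, d=(M1−M0)/(6·1)=-50/87, b=Δ0−h0·(2M0+M1)/6=224/87
seg 1: a=2, c=M1/2=-50/29, d=(M2−M1)/(6·3)=260/783, b=Δ1−h1·(2M1+M2)/6=74/87
seg 2: a=-2, c=M2/2=110/87, d=(M3−M2)/(6·3)=-110/783, b=Δ2−h2·(2M2+M3)/6=-46/87
t_q=1/2 → seg 0, τ=1/2; S=0+224/87·τ+0·τ²+-50/87·τ³=141/116

  seg 0: a=0 b=224/87 c=0 d=-50/87
  seg 1: a=2 b=74/87 c=-50/29 d=260/783
  seg 2: a=-2 b=-46/87 c=110/87 d=-110/783
S(1/2) = 141/116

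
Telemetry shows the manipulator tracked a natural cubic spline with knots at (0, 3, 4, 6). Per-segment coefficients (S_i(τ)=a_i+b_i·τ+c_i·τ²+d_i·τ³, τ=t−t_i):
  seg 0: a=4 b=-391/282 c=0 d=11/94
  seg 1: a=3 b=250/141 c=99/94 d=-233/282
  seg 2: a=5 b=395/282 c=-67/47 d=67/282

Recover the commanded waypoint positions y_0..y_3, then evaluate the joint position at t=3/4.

y_0 = S_0(0) = a_0 = 4
y_1 = S_1(0) = a_1 = 3
y_2 = S_2(0) = a_2 = 5
y_3 = S_2(2) = 4
t_q=3/4 is in segment 0 (τ=3/4); S_0(τ)=18105/6016

y_0=4 y_1=3 y_2=5 y_3=4
S(3/4) = 18105/6016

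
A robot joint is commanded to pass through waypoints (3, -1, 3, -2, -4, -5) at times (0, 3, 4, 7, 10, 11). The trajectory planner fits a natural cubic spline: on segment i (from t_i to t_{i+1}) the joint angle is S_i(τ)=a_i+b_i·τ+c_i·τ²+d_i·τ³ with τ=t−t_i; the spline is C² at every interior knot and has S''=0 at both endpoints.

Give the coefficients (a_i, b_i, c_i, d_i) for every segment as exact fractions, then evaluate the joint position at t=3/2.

Δ: Δ0=-4/3, Δ1=4, Δ2=-5/3, Δ3=-2/3, Δ4=-1
row 1: diag=8, rhs=32; c'=1/8, d'=4
row 2: denom=8−1·1/8=63/8; d'=(-34−1·4)/(63/8)=-304/63
row 3: denom=12−3·8/21=76/7; d'=(6−3·-304/63)/(76/7)=215/114
row 4: denom=8−3·21/76=545/76; d'=(-2−3·215/114)/(545/76)=-582/545
back: M4=-582/545
back: M3=215/114−21/76·-582/545=3566/1635
back: M2=-304/63−8/21·3566/1635=-9248/1635
back: M1=4−1/8·-9248/1635=7696/1635
M: M0=0, M1=7696/1635, M2=-9248/1635, M3=3566/1635, M4=-582/545, M5=0
seg 0: a=3, c=M0/2=0, d=(M1−M0)/(6·3)=3848/14715, b=Δ0−h0·(2M0+M1)/6=-6028/1635
seg 1: a=-1, c=M1/2=3848/1635, d=(M2−M1)/(6·1)=-2824/1635, b=Δ1−h1·(2M1+M2)/6=5516/1635
seg 2: a=3, c=M2/2=-4624/1635, d=(M3−M2)/(6·3)=6407/14715, b=Δ2−h2·(2M2+M3)/6=316/109
seg 3: a=-2, c=M3/2=1783/1635, d=(M4−M3)/(6·3)=-2656/14715, b=Δ3−h3·(2M3+M4)/6=-1261/545
seg 4: a=-4, c=M4/2=-291/545, d=(M5−M4)/(6·1)=97/545, b=Δ4−h4·(2M4+M5)/6=-351/545
t_q=3/2 → seg 0, τ=3/2; S=3+-6028/1635·τ+0·τ²+3848/14715·τ³=-898/545

  seg 0: a=3 b=-6028/1635 c=0 d=3848/14715
  seg 1: a=-1 b=5516/1635 c=3848/1635 d=-2824/1635
  seg 2: a=3 b=316/109 c=-4624/1635 d=6407/14715
  seg 3: a=-2 b=-1261/545 c=1783/1635 d=-2656/14715
  seg 4: a=-4 b=-351/545 c=-291/545 d=97/545
S(3/2) = -898/545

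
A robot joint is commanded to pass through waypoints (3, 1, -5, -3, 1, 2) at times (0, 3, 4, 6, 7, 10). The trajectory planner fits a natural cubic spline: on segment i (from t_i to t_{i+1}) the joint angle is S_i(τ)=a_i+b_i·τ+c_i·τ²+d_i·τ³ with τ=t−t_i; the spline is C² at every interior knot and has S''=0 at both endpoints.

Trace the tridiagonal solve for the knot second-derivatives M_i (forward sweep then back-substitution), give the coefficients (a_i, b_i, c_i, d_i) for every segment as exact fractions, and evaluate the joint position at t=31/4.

  seg 0: a=3 b=391/217 c=0 d=-1607/5859
  seg 1: a=1 b=-1216/217 c=-1607/651 d=1349/651
  seg 2: a=-5 b=-2815/651 c=2440/651 d=-101/186
  seg 3: a=-3 b=901/217 c=319/651 d=-418/651
  seg 4: a=1 b=2087/651 c=-935/651 d=935/5859
S(31/4) = 5285/1984

Δ: Δ0=-2/3, Δ1=-6, Δ2=1, Δ3=4, Δ4=1/3
row 1: diag=8, rhs=-32; c'=1/8, d'=-4
row 2: denom=6−1·1/8=47/8; d'=(42−1·-4)/(47/8)=368/47
row 3: denom=6−2·16/47=250/47; d'=(18−2·368/47)/(250/47)=11/25
row 4: denom=8−1·47/250=1953/250; d'=(-22−1·11/25)/(1953/250)=-1870/651
back: M4=-1870/651
back: M3=11/25−47/250·-1870/651=638/651
back: M2=368/47−16/47·638/651=4880/651
back: M1=-4−1/8·4880/651=-3214/651
M: M0=0, M1=-3214/651, M2=4880/651, M3=638/651, M4=-1870/651, M5=0
seg 0: a=3, c=M0/2=0, d=(M1−M0)/(6·3)=-1607/5859, b=Δ0−h0·(2M0+M1)/6=391/217
seg 1: a=1, c=M1/2=-1607/651, d=(M2−M1)/(6·1)=1349/651, b=Δ1−h1·(2M1+M2)/6=-1216/217
seg 2: a=-5, c=M2/2=2440/651, d=(M3−M2)/(6·2)=-101/186, b=Δ2−h2·(2M2+M3)/6=-2815/651
seg 3: a=-3, c=M3/2=319/651, d=(M4−M3)/(6·1)=-418/651, b=Δ3−h3·(2M3+M4)/6=901/217
seg 4: a=1, c=M4/2=-935/651, d=(M5−M4)/(6·3)=935/5859, b=Δ4−h4·(2M4+M5)/6=2087/651
t_q=31/4 → seg 4, τ=3/4; S=1+2087/651·τ+-935/651·τ²+935/5859·τ³=5285/1984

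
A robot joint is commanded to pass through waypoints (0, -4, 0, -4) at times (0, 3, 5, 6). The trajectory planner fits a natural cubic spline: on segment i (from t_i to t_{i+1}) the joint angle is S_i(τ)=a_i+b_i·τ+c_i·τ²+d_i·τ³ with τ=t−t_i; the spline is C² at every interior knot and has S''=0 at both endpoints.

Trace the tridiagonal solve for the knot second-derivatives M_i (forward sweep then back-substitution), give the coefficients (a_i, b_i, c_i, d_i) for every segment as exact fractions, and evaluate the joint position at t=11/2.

  seg 0: a=0 b=-64/21 c=0 d=4/21
  seg 1: a=-4 b=44/21 c=12/7 d=-37/42
  seg 2: a=0 b=-34/21 c=-25/7 d=25/21
S(11/2) = -87/56

Δ: Δ0=-4/3, Δ1=2, Δ2=-4
row 1: diag=10, rhs=20; c'=1/5, d'=2
row 2: denom=6−2·1/5=28/5; d'=(-36−2·2)/(28/5)=-50/7
back: M2=-50/7
back: M1=2−1/5·-50/7=24/7
M: M0=0, M1=24/7, M2=-50/7, M3=0
seg 0: a=0, c=M0/2=0, d=(M1−M0)/(6·3)=4/21, b=Δ0−h0·(2M0+M1)/6=-64/21
seg 1: a=-4, c=M1/2=12/7, d=(M2−M1)/(6·2)=-37/42, b=Δ1−h1·(2M1+M2)/6=44/21
seg 2: a=0, c=M2/2=-25/7, d=(M3−M2)/(6·1)=25/21, b=Δ2−h2·(2M2+M3)/6=-34/21
t_q=11/2 → seg 2, τ=1/2; S=0+-34/21·τ+-25/7·τ²+25/21·τ³=-87/56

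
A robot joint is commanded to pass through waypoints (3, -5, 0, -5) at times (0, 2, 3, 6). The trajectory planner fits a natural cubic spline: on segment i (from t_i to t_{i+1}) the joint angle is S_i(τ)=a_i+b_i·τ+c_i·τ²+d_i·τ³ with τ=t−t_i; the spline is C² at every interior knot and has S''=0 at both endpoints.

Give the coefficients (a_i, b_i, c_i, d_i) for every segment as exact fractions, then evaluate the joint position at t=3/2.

  seg 0: a=3 b=-1036/141 c=0 d=118/141
  seg 1: a=-5 b=380/141 c=236/47 d=-383/141
  seg 2: a=0 b=647/141 c=-147/47 d=49/141
S(3/2) = -977/188

Δ: Δ0=-4, Δ1=5, Δ2=-5/3
row 1: diag=6, rhs=54; c'=1/6, d'=9
row 2: denom=8−1·1/6=47/6; d'=(-40−1·9)/(47/6)=-294/47
back: M2=-294/47
back: M1=9−1/6·-294/47=472/47
M: M0=0, M1=472/47, M2=-294/47, M3=0
seg 0: a=3, c=M0/2=0, d=(M1−M0)/(6·2)=118/141, b=Δ0−h0·(2M0+M1)/6=-1036/141
seg 1: a=-5, c=M1/2=236/47, d=(M2−M1)/(6·1)=-383/141, b=Δ1−h1·(2M1+M2)/6=380/141
seg 2: a=0, c=M2/2=-147/47, d=(M3−M2)/(6·3)=49/141, b=Δ2−h2·(2M2+M3)/6=647/141
t_q=3/2 → seg 0, τ=3/2; S=3+-1036/141·τ+0·τ²+118/141·τ³=-977/188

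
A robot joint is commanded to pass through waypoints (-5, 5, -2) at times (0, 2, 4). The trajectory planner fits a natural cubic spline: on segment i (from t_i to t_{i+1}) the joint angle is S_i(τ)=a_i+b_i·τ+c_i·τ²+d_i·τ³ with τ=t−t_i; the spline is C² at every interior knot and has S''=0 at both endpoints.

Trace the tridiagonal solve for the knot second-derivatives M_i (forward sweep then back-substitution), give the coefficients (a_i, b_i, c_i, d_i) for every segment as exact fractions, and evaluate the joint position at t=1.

Δ: Δ0=5, Δ1=-7/2
row 1: diag=8, rhs=-51; c'=1/4, d'=-51/8
back: M1=-51/8
M: M0=0, M1=-51/8, M2=0
seg 0: a=-5, c=M0/2=0, d=(M1−M0)/(6·2)=-17/32, b=Δ0−h0·(2M0+M1)/6=57/8
seg 1: a=5, c=M1/2=-51/16, d=(M2−M1)/(6·2)=17/32, b=Δ1−h1·(2M1+M2)/6=3/4
t_q=1 → seg 0, τ=1; S=-5+57/8·τ+0·τ²+-17/32·τ³=51/32

  seg 0: a=-5 b=57/8 c=0 d=-17/32
  seg 1: a=5 b=3/4 c=-51/16 d=17/32
S(1) = 51/32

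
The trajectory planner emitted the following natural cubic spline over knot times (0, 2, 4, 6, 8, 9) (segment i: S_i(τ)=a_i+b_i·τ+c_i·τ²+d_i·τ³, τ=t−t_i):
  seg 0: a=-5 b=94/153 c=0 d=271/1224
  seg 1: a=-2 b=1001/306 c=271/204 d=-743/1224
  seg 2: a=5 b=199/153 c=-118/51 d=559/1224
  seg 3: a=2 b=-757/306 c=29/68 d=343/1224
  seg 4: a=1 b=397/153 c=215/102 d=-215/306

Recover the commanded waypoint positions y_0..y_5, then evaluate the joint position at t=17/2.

y_0=-5 y_1=-2 y_2=5 y_3=2 y_4=1 y_5=5
S(17/2) = 2233/816

y_0 = S_0(0) = a_0 = -5
y_1 = S_1(0) = a_1 = -2
y_2 = S_2(0) = a_2 = 5
y_3 = S_3(0) = a_3 = 2
y_4 = S_4(0) = a_4 = 1
y_5 = S_4(1) = 5
t_q=17/2 is in segment 4 (τ=1/2); S_4(τ)=2233/816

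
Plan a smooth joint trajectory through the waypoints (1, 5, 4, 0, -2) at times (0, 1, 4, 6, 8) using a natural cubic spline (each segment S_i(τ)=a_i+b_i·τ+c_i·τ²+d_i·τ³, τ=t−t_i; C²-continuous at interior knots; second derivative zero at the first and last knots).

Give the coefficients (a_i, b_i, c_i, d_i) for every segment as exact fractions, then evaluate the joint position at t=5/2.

  seg 0: a=1 b=3641/804 c=0 d=-425/804
  seg 1: a=5 b=1183/402 c=-425/268 d=397/2412
  seg 2: a=4 b=-1711/804 c=-7/67 d=271/3216
  seg 3: a=0 b=-617/402 c=215/536 d=-215/3216
S(5/2) = 13725/2144

Δ: Δ0=4, Δ1=-1/3, Δ2=-2, Δ3=-1
row 1: diag=8, rhs=-26; c'=3/8, d'=-13/4
row 2: denom=10−3·3/8=71/8; d'=(-10−3·-13/4)/(71/8)=-2/71
row 3: denom=8−2·16/71=536/71; d'=(6−2·-2/71)/(536/71)=215/268
back: M3=215/268
back: M2=-2/71−16/71·215/268=-14/67
back: M1=-13/4−3/8·-14/67=-425/134
M: M0=0, M1=-425/134, M2=-14/67, M3=215/268, M4=0
seg 0: a=1, c=M0/2=0, d=(M1−M0)/(6·1)=-425/804, b=Δ0−h0·(2M0+M1)/6=3641/804
seg 1: a=5, c=M1/2=-425/268, d=(M2−M1)/(6·3)=397/2412, b=Δ1−h1·(2M1+M2)/6=1183/402
seg 2: a=4, c=M2/2=-7/67, d=(M3−M2)/(6·2)=271/3216, b=Δ2−h2·(2M2+M3)/6=-1711/804
seg 3: a=0, c=M3/2=215/536, d=(M4−M3)/(6·2)=-215/3216, b=Δ3−h3·(2M3+M4)/6=-617/402
t_q=5/2 → seg 1, τ=3/2; S=5+1183/402·τ+-425/268·τ²+397/2412·τ³=13725/2144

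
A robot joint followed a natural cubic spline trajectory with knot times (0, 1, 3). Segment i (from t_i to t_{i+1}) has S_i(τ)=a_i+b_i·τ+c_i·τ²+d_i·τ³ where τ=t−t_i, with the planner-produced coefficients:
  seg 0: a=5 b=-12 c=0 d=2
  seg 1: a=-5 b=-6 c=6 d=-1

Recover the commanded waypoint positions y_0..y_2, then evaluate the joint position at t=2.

y_0 = S_0(0) = a_0 = 5
y_1 = S_1(0) = a_1 = -5
y_2 = S_1(2) = -1
t_q=2 is in segment 1 (τ=1); S_1(τ)=-6

y_0=5 y_1=-5 y_2=-1
S(2) = -6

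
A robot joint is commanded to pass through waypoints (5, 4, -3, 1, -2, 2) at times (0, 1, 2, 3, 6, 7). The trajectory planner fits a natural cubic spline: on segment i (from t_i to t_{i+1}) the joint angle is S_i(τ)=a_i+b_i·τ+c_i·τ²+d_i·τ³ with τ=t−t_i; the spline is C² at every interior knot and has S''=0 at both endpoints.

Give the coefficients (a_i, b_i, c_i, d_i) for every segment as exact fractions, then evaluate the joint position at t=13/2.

  seg 0: a=5 b=1139/793 c=0 d=-1932/793
  seg 1: a=4 b=-4657/793 c=-5796/793 d=4902/793
  seg 2: a=-3 b=-1543/793 c=8910/793 d=-4195/793
  seg 3: a=1 b=284/61 c=-3675/793 d=2180/2379
  seg 4: a=-2 b=1262/793 c=2865/793 d=-955/793
S(13/2) = -2865/6344

Δ: Δ0=-1, Δ1=-7, Δ2=4, Δ3=-1, Δ4=4
row 1: diag=4, rhs=-36; c'=1/4, d'=-9
row 2: denom=4−1·1/4=15/4; d'=(66−1·-9)/(15/4)=20
row 3: denom=8−1·4/15=116/15; d'=(-30−1·20)/(116/15)=-375/58
row 4: denom=8−3·45/116=793/116; d'=(30−3·-375/58)/(793/116)=5730/793
back: M4=5730/793
back: M3=-375/58−45/116·5730/793=-7350/793
back: M2=20−4/15·-7350/793=17820/793
back: M1=-9−1/4·17820/793=-11592/793
M: M0=0, M1=-11592/793, M2=17820/793, M3=-7350/793, M4=5730/793, M5=0
seg 0: a=5, c=M0/2=0, d=(M1−M0)/(6·1)=-1932/793, b=Δ0−h0·(2M0+M1)/6=1139/793
seg 1: a=4, c=M1/2=-5796/793, d=(M2−M1)/(6·1)=4902/793, b=Δ1−h1·(2M1+M2)/6=-4657/793
seg 2: a=-3, c=M2/2=8910/793, d=(M3−M2)/(6·1)=-4195/793, b=Δ2−h2·(2M2+M3)/6=-1543/793
seg 3: a=1, c=M3/2=-3675/793, d=(M4−M3)/(6·3)=2180/2379, b=Δ3−h3·(2M3+M4)/6=284/61
seg 4: a=-2, c=M4/2=2865/793, d=(M5−M4)/(6·1)=-955/793, b=Δ4−h4·(2M4+M5)/6=1262/793
t_q=13/2 → seg 4, τ=1/2; S=-2+1262/793·τ+2865/793·τ²+-955/793·τ³=-2865/6344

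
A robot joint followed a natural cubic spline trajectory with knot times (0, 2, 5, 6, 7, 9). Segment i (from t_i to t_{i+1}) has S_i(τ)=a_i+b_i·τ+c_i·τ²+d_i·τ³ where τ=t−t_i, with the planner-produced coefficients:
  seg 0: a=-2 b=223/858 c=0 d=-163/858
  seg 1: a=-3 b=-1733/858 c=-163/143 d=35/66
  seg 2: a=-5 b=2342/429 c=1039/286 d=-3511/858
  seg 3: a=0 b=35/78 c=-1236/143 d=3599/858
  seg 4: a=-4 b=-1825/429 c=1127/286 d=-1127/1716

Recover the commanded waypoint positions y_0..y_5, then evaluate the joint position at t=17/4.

y_0=-2 y_1=-3 y_2=-5 y_3=0 y_4=-4 y_5=-2
S(17/4) = -12105/1664

y_0 = S_0(0) = a_0 = -2
y_1 = S_1(0) = a_1 = -3
y_2 = S_2(0) = a_2 = -5
y_3 = S_3(0) = a_3 = 0
y_4 = S_4(0) = a_4 = -4
y_5 = S_4(2) = -2
t_q=17/4 is in segment 1 (τ=9/4); S_1(τ)=-12105/1664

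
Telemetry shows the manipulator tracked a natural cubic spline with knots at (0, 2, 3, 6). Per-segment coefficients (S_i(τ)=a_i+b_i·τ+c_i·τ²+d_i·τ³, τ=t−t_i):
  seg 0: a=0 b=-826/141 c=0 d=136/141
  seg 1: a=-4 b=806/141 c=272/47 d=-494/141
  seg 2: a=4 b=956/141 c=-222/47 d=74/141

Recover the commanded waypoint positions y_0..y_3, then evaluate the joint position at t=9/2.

y_0 = S_0(0) = a_0 = 0
y_1 = S_1(0) = a_1 = -4
y_2 = S_2(0) = a_2 = 4
y_3 = S_2(3) = -4
t_q=9/2 is in segment 2 (τ=3/2); S_2(τ)=999/188

y_0=0 y_1=-4 y_2=4 y_3=-4
S(9/2) = 999/188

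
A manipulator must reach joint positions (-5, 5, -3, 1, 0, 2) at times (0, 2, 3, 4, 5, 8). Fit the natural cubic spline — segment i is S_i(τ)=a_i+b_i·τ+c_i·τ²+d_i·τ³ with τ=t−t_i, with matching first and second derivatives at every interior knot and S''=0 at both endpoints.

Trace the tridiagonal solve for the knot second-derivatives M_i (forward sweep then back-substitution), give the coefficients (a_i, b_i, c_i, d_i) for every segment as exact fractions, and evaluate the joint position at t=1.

Δ: Δ0=5, Δ1=-8, Δ2=4, Δ3=-1, Δ4=2/3
row 1: diag=6, rhs=-78; c'=1/6, d'=-13
row 2: denom=4−1·1/6=23/6; d'=(72−1·-13)/(23/6)=510/23
row 3: denom=4−1·6/23=86/23; d'=(-30−1·510/23)/(86/23)=-600/43
row 4: denom=8−1·23/86=665/86; d'=(10−1·-600/43)/(665/86)=412/133
back: M4=412/133
back: M3=-600/43−23/86·412/133=-1966/133
back: M2=510/23−6/23·-1966/133=3462/133
back: M1=-13−1/6·3462/133=-2306/133
M: M0=0, M1=-2306/133, M2=3462/133, M3=-1966/133, M4=412/133, M5=0
seg 0: a=-5, c=M0/2=0, d=(M1−M0)/(6·2)=-1153/798, b=Δ0−h0·(2M0+M1)/6=4301/399
seg 1: a=5, c=M1/2=-1153/133, d=(M2−M1)/(6·1)=412/57, b=Δ1−h1·(2M1+M2)/6=-2617/399
seg 2: a=-3, c=M2/2=1731/133, d=(M3−M2)/(6·1)=-2714/399, b=Δ2−h2·(2M2+M3)/6=-883/399
seg 3: a=1, c=M3/2=-983/133, d=(M4−M3)/(6·1)=1189/399, b=Δ3−h3·(2M3+M4)/6=1361/399
seg 4: a=0, c=M4/2=206/133, d=(M5−M4)/(6·3)=-206/1197, b=Δ4−h4·(2M4+M5)/6=-970/399
t_q=1 → seg 0, τ=1; S=-5+4301/399·τ+0·τ²+-1153/798·τ³=1153/266

  seg 0: a=-5 b=4301/399 c=0 d=-1153/798
  seg 1: a=5 b=-2617/399 c=-1153/133 d=412/57
  seg 2: a=-3 b=-883/399 c=1731/133 d=-2714/399
  seg 3: a=1 b=1361/399 c=-983/133 d=1189/399
  seg 4: a=0 b=-970/399 c=206/133 d=-206/1197
S(1) = 1153/266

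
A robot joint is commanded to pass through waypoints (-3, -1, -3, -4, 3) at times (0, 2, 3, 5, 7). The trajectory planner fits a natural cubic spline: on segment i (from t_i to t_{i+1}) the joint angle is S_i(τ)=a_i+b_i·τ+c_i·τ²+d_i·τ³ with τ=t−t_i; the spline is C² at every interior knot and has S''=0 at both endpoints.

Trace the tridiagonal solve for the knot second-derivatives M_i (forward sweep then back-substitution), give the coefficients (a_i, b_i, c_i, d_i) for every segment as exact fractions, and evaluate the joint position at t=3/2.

Δ: Δ0=1, Δ1=-2, Δ2=-1/2, Δ3=7/2
row 1: diag=6, rhs=-18; c'=1/6, d'=-3
row 2: denom=6−1·1/6=35/6; d'=(9−1·-3)/(35/6)=72/35
row 3: denom=8−2·12/35=256/35; d'=(24−2·72/35)/(256/35)=87/32
back: M3=87/32
back: M2=72/35−12/35·87/32=9/8
back: M1=-3−1/6·9/8=-51/16
M: M0=0, M1=-51/16, M2=9/8, M3=87/32, M4=0
seg 0: a=-3, c=M0/2=0, d=(M1−M0)/(6·2)=-17/64, b=Δ0−h0·(2M0+M1)/6=33/16
seg 1: a=-1, c=M1/2=-51/32, d=(M2−M1)/(6·1)=23/32, b=Δ1−h1·(2M1+M2)/6=-9/8
seg 2: a=-3, c=M2/2=9/16, d=(M3−M2)/(6·2)=17/128, b=Δ2−h2·(2M2+M3)/6=-69/32
seg 3: a=-4, c=M3/2=87/64, d=(M4−M3)/(6·2)=-29/128, b=Δ3−h3·(2M3+M4)/6=27/16
t_q=3/2 → seg 0, τ=3/2; S=-3+33/16·τ+0·τ²+-17/64·τ³=-411/512

  seg 0: a=-3 b=33/16 c=0 d=-17/64
  seg 1: a=-1 b=-9/8 c=-51/32 d=23/32
  seg 2: a=-3 b=-69/32 c=9/16 d=17/128
  seg 3: a=-4 b=27/16 c=87/64 d=-29/128
S(3/2) = -411/512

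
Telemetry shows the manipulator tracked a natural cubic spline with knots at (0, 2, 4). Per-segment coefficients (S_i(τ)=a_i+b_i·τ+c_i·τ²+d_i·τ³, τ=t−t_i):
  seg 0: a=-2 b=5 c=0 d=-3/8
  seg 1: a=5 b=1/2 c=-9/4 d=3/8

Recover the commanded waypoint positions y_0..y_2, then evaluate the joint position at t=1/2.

y_0=-2 y_1=5 y_2=0
S(1/2) = 29/64

y_0 = S_0(0) = a_0 = -2
y_1 = S_1(0) = a_1 = 5
y_2 = S_1(2) = 0
t_q=1/2 is in segment 0 (τ=1/2); S_0(τ)=29/64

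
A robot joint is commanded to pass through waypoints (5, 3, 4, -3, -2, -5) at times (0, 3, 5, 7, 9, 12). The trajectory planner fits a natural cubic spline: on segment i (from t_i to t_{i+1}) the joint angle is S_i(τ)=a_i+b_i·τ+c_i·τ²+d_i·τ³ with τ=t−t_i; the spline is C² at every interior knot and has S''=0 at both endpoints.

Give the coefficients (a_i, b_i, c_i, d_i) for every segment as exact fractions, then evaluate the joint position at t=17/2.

  seg 0: a=5 b=-989/672 c=0 d=541/6048
  seg 1: a=3 b=317/336 c=541/672 d=-115/224
  seg 2: a=4 b=-671/336 c=-1529/672 d=16/21
  seg 3: a=-3 b=-219/112 c=1543/672 d=-359/672
  seg 4: a=-2 b=275/336 c=-611/672 d=611/6048
S(17/2) = -4605/1792

Δ: Δ0=-2/3, Δ1=1/2, Δ2=-7/2, Δ3=1/2, Δ4=-1
row 1: diag=10, rhs=7; c'=1/5, d'=7/10
row 2: denom=8−2·1/5=38/5; d'=(-24−2·7/10)/(38/5)=-127/38
row 3: denom=8−2·5/19=142/19; d'=(24−2·-127/38)/(142/19)=583/142
row 4: denom=10−2·19/71=672/71; d'=(-9−2·583/142)/(672/71)=-611/336
back: M4=-611/336
back: M3=583/142−19/71·-611/336=1543/336
back: M2=-127/38−5/19·1543/336=-1529/336
back: M1=7/10−1/5·-1529/336=541/336
M: M0=0, M1=541/336, M2=-1529/336, M3=1543/336, M4=-611/336, M5=0
seg 0: a=5, c=M0/2=0, d=(M1−M0)/(6·3)=541/6048, b=Δ0−h0·(2M0+M1)/6=-989/672
seg 1: a=3, c=M1/2=541/672, d=(M2−M1)/(6·2)=-115/224, b=Δ1−h1·(2M1+M2)/6=317/336
seg 2: a=4, c=M2/2=-1529/672, d=(M3−M2)/(6·2)=16/21, b=Δ2−h2·(2M2+M3)/6=-671/336
seg 3: a=-3, c=M3/2=1543/672, d=(M4−M3)/(6·2)=-359/672, b=Δ3−h3·(2M3+M4)/6=-219/112
seg 4: a=-2, c=M4/2=-611/672, d=(M5−M4)/(6·3)=611/6048, b=Δ4−h4·(2M4+M5)/6=275/336
t_q=17/2 → seg 3, τ=3/2; S=-3+-219/112·τ+1543/672·τ²+-359/672·τ³=-4605/1792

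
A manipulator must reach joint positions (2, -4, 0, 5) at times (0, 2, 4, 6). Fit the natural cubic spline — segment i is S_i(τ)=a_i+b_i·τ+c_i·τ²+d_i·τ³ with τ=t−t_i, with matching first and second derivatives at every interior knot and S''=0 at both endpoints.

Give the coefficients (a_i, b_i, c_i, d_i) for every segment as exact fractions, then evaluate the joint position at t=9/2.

  seg 0: a=2 b=-43/10 c=0 d=13/40
  seg 1: a=-4 b=-2/5 c=39/20 d=-3/8
  seg 2: a=0 b=29/10 c=-3/10 d=1/20
S(9/2) = 221/160

Δ: Δ0=-3, Δ1=2, Δ2=5/2
row 1: diag=8, rhs=30; c'=1/4, d'=15/4
row 2: denom=8−2·1/4=15/2; d'=(3−2·15/4)/(15/2)=-3/5
back: M2=-3/5
back: M1=15/4−1/4·-3/5=39/10
M: M0=0, M1=39/10, M2=-3/5, M3=0
seg 0: a=2, c=M0/2=0, d=(M1−M0)/(6·2)=13/40, b=Δ0−h0·(2M0+M1)/6=-43/10
seg 1: a=-4, c=M1/2=39/20, d=(M2−M1)/(6·2)=-3/8, b=Δ1−h1·(2M1+M2)/6=-2/5
seg 2: a=0, c=M2/2=-3/10, d=(M3−M2)/(6·2)=1/20, b=Δ2−h2·(2M2+M3)/6=29/10
t_q=9/2 → seg 2, τ=1/2; S=0+29/10·τ+-3/10·τ²+1/20·τ³=221/160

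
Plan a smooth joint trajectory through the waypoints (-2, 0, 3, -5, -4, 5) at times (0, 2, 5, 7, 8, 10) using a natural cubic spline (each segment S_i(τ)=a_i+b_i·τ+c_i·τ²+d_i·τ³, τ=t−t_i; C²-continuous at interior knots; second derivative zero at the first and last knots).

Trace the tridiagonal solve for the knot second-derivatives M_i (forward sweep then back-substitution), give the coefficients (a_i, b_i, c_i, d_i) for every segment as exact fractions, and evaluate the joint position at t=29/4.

  seg 0: a=-2 b=83/155 c=0 d=18/155
  seg 1: a=0 b=299/155 c=108/155 d=-52/155
  seg 2: a=3 b=-457/155 c=-72/31 d=557/620
  seg 3: a=-5 b=-226/155 c=951/310 d=-189/310
  seg 4: a=-4 b=883/310 c=192/155 d=-32/155
S(29/4) = -102817/19840

Δ: Δ0=1, Δ1=1, Δ2=-4, Δ3=1, Δ4=9/2
row 1: diag=10, rhs=0; c'=3/10, d'=0
row 2: denom=10−3·3/10=91/10; d'=(-30−3·0)/(91/10)=-300/91
row 3: denom=6−2·20/91=506/91; d'=(30−2·-300/91)/(506/91)=1665/253
row 4: denom=6−1·91/506=2945/506; d'=(21−1·1665/253)/(2945/506)=384/155
back: M4=384/155
back: M3=1665/253−91/506·384/155=951/155
back: M2=-300/91−20/91·951/155=-144/31
back: M1=0−3/10·-144/31=216/155
M: M0=0, M1=216/155, M2=-144/31, M3=951/155, M4=384/155, M5=0
seg 0: a=-2, c=M0/2=0, d=(M1−M0)/(6·2)=18/155, b=Δ0−h0·(2M0+M1)/6=83/155
seg 1: a=0, c=M1/2=108/155, d=(M2−M1)/(6·3)=-52/155, b=Δ1−h1·(2M1+M2)/6=299/155
seg 2: a=3, c=M2/2=-72/31, d=(M3−M2)/(6·2)=557/620, b=Δ2−h2·(2M2+M3)/6=-457/155
seg 3: a=-5, c=M3/2=951/310, d=(M4−M3)/(6·1)=-189/310, b=Δ3−h3·(2M3+M4)/6=-226/155
seg 4: a=-4, c=M4/2=192/155, d=(M5−M4)/(6·2)=-32/155, b=Δ4−h4·(2M4+M5)/6=883/310
t_q=29/4 → seg 3, τ=1/4; S=-5+-226/155·τ+951/310·τ²+-189/310·τ³=-102817/19840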